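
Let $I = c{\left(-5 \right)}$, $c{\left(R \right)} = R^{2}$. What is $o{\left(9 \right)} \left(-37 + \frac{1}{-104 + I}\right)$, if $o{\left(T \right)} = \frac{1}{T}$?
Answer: $- \frac{2924}{711} \approx -4.1125$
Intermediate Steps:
$I = 25$ ($I = \left(-5\right)^{2} = 25$)
$o{\left(9 \right)} \left(-37 + \frac{1}{-104 + I}\right) = \frac{-37 + \frac{1}{-104 + 25}}{9} = \frac{-37 + \frac{1}{-79}}{9} = \frac{-37 - \frac{1}{79}}{9} = \frac{1}{9} \left(- \frac{2924}{79}\right) = - \frac{2924}{711}$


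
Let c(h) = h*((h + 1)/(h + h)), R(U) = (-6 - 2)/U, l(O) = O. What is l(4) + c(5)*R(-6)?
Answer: 8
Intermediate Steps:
R(U) = -8/U
c(h) = ½ + h/2 (c(h) = h*((1 + h)/((2*h))) = h*((1 + h)*(1/(2*h))) = h*((1 + h)/(2*h)) = ½ + h/2)
l(4) + c(5)*R(-6) = 4 + (½ + (½)*5)*(-8/(-6)) = 4 + (½ + 5/2)*(-8*(-⅙)) = 4 + 3*(4/3) = 4 + 4 = 8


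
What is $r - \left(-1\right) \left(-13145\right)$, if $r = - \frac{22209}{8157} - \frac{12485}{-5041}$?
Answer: $- \frac{180175038263}{13706479} \approx -13145.0$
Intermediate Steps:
$r = - \frac{3371808}{13706479}$ ($r = \left(-22209\right) \frac{1}{8157} - - \frac{12485}{5041} = - \frac{7403}{2719} + \frac{12485}{5041} = - \frac{3371808}{13706479} \approx -0.246$)
$r - \left(-1\right) \left(-13145\right) = - \frac{3371808}{13706479} - \left(-1\right) \left(-13145\right) = - \frac{3371808}{13706479} - 13145 = - \frac{180175038263}{13706479}$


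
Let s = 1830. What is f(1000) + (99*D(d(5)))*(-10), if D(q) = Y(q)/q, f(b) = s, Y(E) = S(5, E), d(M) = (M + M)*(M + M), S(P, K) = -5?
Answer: 3759/2 ≈ 1879.5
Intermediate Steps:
d(M) = 4*M² (d(M) = (2*M)*(2*M) = 4*M²)
Y(E) = -5
f(b) = 1830
D(q) = -5/q
f(1000) + (99*D(d(5)))*(-10) = 1830 + (99*(-5/(4*5²)))*(-10) = 1830 + (99*(-5/(4*25)))*(-10) = 1830 + (99*(-5/100))*(-10) = 1830 + (99*(-5*1/100))*(-10) = 1830 + (99*(-1/20))*(-10) = 1830 - 99/20*(-10) = 1830 + 99/2 = 3759/2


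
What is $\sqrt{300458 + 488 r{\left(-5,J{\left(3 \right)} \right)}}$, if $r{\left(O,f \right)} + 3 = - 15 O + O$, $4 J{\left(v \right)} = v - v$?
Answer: $\sqrt{333154} \approx 577.2$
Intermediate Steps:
$J{\left(v \right)} = 0$ ($J{\left(v \right)} = \frac{v - v}{4} = \frac{1}{4} \cdot 0 = 0$)
$r{\left(O,f \right)} = -3 - 14 O$ ($r{\left(O,f \right)} = -3 + \left(- 15 O + O\right) = -3 - 14 O$)
$\sqrt{300458 + 488 r{\left(-5,J{\left(3 \right)} \right)}} = \sqrt{300458 + 488 \left(-3 - -70\right)} = \sqrt{300458 + 488 \left(-3 + 70\right)} = \sqrt{300458 + 488 \cdot 67} = \sqrt{300458 + 32696} = \sqrt{333154}$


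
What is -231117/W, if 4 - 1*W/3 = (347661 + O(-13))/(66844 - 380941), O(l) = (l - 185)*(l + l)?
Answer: -8065906261/536399 ≈ -15037.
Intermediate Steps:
O(l) = 2*l*(-185 + l) (O(l) = (-185 + l)*(2*l) = 2*l*(-185 + l))
W = 1609197/104699 (W = 12 - 3*(347661 + 2*(-13)*(-185 - 13))/(66844 - 380941) = 12 - 3*(347661 + 2*(-13)*(-198))/(-314097) = 12 - 3*(347661 + 5148)*(-1)/314097 = 12 - 1058427*(-1)/314097 = 12 - 3*(-117603/104699) = 12 + 352809/104699 = 1609197/104699 ≈ 15.370)
-231117/W = -231117/1609197/104699 = -231117*104699/1609197 = -8065906261/536399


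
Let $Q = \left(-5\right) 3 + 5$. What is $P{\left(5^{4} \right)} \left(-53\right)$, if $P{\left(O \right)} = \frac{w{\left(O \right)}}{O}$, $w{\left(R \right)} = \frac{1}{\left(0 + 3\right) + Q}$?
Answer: $\frac{53}{4375} \approx 0.012114$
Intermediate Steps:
$Q = -10$ ($Q = -15 + 5 = -10$)
$w{\left(R \right)} = - \frac{1}{7}$ ($w{\left(R \right)} = \frac{1}{\left(0 + 3\right) - 10} = \frac{1}{3 - 10} = \frac{1}{-7} = - \frac{1}{7}$)
$P{\left(O \right)} = - \frac{1}{7 O}$
$P{\left(5^{4} \right)} \left(-53\right) = - \frac{1}{7 \cdot 5^{4}} \left(-53\right) = - \frac{1}{7 \cdot 625} \left(-53\right) = \left(- \frac{1}{7}\right) \frac{1}{625} \left(-53\right) = \left(- \frac{1}{4375}\right) \left(-53\right) = \frac{53}{4375}$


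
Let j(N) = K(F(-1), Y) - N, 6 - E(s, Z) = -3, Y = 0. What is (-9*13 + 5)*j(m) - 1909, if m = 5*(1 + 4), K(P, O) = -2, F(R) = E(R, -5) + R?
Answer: 1115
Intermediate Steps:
E(s, Z) = 9 (E(s, Z) = 6 - 1*(-3) = 6 + 3 = 9)
F(R) = 9 + R
m = 25 (m = 5*5 = 25)
j(N) = -2 - N
(-9*13 + 5)*j(m) - 1909 = (-9*13 + 5)*(-2 - 1*25) - 1909 = (-117 + 5)*(-2 - 25) - 1909 = -112*(-27) - 1909 = 3024 - 1909 = 1115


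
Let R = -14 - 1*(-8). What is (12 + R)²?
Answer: 36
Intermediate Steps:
R = -6 (R = -14 + 8 = -6)
(12 + R)² = (12 - 6)² = 6² = 36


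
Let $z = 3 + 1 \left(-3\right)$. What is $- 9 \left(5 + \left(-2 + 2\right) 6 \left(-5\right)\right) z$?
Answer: $0$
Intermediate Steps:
$z = 0$ ($z = 3 - 3 = 0$)
$- 9 \left(5 + \left(-2 + 2\right) 6 \left(-5\right)\right) z = - 9 \left(5 + \left(-2 + 2\right) 6 \left(-5\right)\right) 0 = - 9 \left(5 + 0 \cdot 6 \left(-5\right)\right) 0 = - 9 \left(5 + 0 \left(-5\right)\right) 0 = - 9 \left(5 + 0\right) 0 = \left(-9\right) 5 \cdot 0 = \left(-45\right) 0 = 0$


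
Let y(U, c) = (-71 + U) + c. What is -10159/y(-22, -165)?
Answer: 10159/258 ≈ 39.376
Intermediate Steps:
y(U, c) = -71 + U + c
-10159/y(-22, -165) = -10159/(-71 - 22 - 165) = -10159/(-258) = -10159*(-1/258) = 10159/258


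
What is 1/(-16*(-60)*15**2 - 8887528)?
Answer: -1/8671528 ≈ -1.1532e-7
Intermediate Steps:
1/(-16*(-60)*15**2 - 8887528) = 1/(960*225 - 8887528) = 1/(216000 - 8887528) = 1/(-8671528) = -1/8671528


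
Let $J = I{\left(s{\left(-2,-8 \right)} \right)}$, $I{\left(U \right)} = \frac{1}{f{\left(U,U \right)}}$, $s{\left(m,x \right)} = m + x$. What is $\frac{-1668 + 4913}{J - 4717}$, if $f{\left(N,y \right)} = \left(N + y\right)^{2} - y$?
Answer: $- \frac{1330450}{1933969} \approx -0.68794$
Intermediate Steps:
$I{\left(U \right)} = \frac{1}{- U + 4 U^{2}}$ ($I{\left(U \right)} = \frac{1}{\left(U + U\right)^{2} - U} = \frac{1}{\left(2 U\right)^{2} - U} = \frac{1}{4 U^{2} - U} = \frac{1}{- U + 4 U^{2}}$)
$J = \frac{1}{410}$ ($J = \frac{1}{\left(-2 - 8\right) \left(-1 + 4 \left(-2 - 8\right)\right)} = \frac{1}{\left(-10\right) \left(-1 + 4 \left(-10\right)\right)} = - \frac{1}{10 \left(-1 - 40\right)} = - \frac{1}{10 \left(-41\right)} = \left(- \frac{1}{10}\right) \left(- \frac{1}{41}\right) = \frac{1}{410} \approx 0.002439$)
$\frac{-1668 + 4913}{J - 4717} = \frac{-1668 + 4913}{\frac{1}{410} - 4717} = \frac{3245}{- \frac{1933969}{410}} = 3245 \left(- \frac{410}{1933969}\right) = - \frac{1330450}{1933969}$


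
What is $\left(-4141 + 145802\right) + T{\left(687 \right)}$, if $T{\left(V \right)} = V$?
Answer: $142348$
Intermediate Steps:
$\left(-4141 + 145802\right) + T{\left(687 \right)} = \left(-4141 + 145802\right) + 687 = 141661 + 687 = 142348$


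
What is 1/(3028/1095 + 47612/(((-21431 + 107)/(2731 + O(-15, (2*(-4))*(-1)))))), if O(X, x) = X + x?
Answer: -1945815/11829296024 ≈ -0.00016449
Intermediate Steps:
1/(3028/1095 + 47612/(((-21431 + 107)/(2731 + O(-15, (2*(-4))*(-1)))))) = 1/(3028/1095 + 47612/(((-21431 + 107)/(2731 + (-15 + (2*(-4))*(-1)))))) = 1/(3028*(1/1095) + 47612/((-21324/(2731 + (-15 - 8*(-1)))))) = 1/(3028/1095 + 47612/((-21324/(2731 + (-15 + 8))))) = 1/(3028/1095 + 47612/((-21324/(2731 - 7)))) = 1/(3028/1095 + 47612/((-21324/2724))) = 1/(3028/1095 + 47612/((-21324*1/2724))) = 1/(3028/1095 + 47612/(-1777/227)) = 1/(3028/1095 + 47612*(-227/1777)) = 1/(3028/1095 - 10807924/1777) = 1/(-11829296024/1945815) = -1945815/11829296024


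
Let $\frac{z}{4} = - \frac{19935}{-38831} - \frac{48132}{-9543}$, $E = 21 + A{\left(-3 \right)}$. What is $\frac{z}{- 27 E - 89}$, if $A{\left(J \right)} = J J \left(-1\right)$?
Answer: $- \frac{2745671196}{51014342743} \approx -0.053822$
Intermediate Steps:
$A{\left(J \right)} = - J^{2}$ ($A{\left(J \right)} = J^{2} \left(-1\right) = - J^{2}$)
$E = 12$ ($E = 21 - \left(-3\right)^{2} = 21 - 9 = 12$)
$z = \frac{2745671196}{123521411}$ ($z = 4 \left(- \frac{19935}{-38831} - \frac{48132}{-9543}\right) = 4 \left(\left(-19935\right) \left(- \frac{1}{38831}\right) - - \frac{16044}{3181}\right) = 4 \left(\frac{19935}{38831} + \frac{16044}{3181}\right) = 4 \cdot \frac{686417799}{123521411} = \frac{2745671196}{123521411} \approx 22.228$)
$\frac{z}{- 27 E - 89} = \frac{2745671196}{123521411 \left(\left(-27\right) 12 - 89\right)} = \frac{2745671196}{123521411 \left(-324 - 89\right)} = \frac{2745671196}{123521411 \left(-413\right)} = \frac{2745671196}{123521411} \left(- \frac{1}{413}\right) = - \frac{2745671196}{51014342743}$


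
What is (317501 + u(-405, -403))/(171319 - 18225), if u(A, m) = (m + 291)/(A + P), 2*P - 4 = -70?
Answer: 69532775/33527586 ≈ 2.0739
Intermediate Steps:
P = -33 (P = 2 + (½)*(-70) = 2 - 35 = -33)
u(A, m) = (291 + m)/(-33 + A) (u(A, m) = (m + 291)/(A - 33) = (291 + m)/(-33 + A))
(317501 + u(-405, -403))/(171319 - 18225) = (317501 + (291 - 403)/(-33 - 405))/(171319 - 18225) = (317501 - 112/(-438))/153094 = (317501 - 1/438*(-112))*(1/153094) = (317501 + 56/219)*(1/153094) = (69532775/219)*(1/153094) = 69532775/33527586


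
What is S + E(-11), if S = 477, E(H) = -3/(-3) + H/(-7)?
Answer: 3357/7 ≈ 479.57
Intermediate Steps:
E(H) = 1 - H/7 (E(H) = -3*(-⅓) + H*(-⅐) = 1 - H/7)
S + E(-11) = 477 + (1 - ⅐*(-11)) = 477 + (1 + 11/7) = 477 + 18/7 = 3357/7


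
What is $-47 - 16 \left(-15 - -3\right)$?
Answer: $145$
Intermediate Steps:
$-47 - 16 \left(-15 - -3\right) = -47 - 16 \left(-15 + 3\right) = -47 - -192 = -47 + 192 = 145$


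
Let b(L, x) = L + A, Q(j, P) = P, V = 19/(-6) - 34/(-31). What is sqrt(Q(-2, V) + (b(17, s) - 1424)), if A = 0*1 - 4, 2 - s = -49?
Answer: I*sqrt(48886566)/186 ≈ 37.591*I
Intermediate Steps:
s = 51 (s = 2 - 1*(-49) = 2 + 49 = 51)
V = -385/186 (V = 19*(-1/6) - 34*(-1/31) = -19/6 + 34/31 = -385/186 ≈ -2.0699)
A = -4 (A = 0 - 4 = -4)
b(L, x) = -4 + L (b(L, x) = L - 4 = -4 + L)
sqrt(Q(-2, V) + (b(17, s) - 1424)) = sqrt(-385/186 + ((-4 + 17) - 1424)) = sqrt(-385/186 + (13 - 1424)) = sqrt(-385/186 - 1411) = sqrt(-262831/186) = I*sqrt(48886566)/186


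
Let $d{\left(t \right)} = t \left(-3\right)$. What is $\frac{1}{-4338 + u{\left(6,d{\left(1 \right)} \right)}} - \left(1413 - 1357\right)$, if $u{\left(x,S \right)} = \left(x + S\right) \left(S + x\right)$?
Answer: $- \frac{242425}{4329} \approx -56.0$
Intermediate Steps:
$d{\left(t \right)} = - 3 t$
$u{\left(x,S \right)} = \left(S + x\right)^{2}$ ($u{\left(x,S \right)} = \left(S + x\right) \left(S + x\right) = \left(S + x\right)^{2}$)
$\frac{1}{-4338 + u{\left(6,d{\left(1 \right)} \right)}} - \left(1413 - 1357\right) = \frac{1}{-4338 + \left(\left(-3\right) 1 + 6\right)^{2}} - \left(1413 - 1357\right) = \frac{1}{-4338 + \left(-3 + 6\right)^{2}} - \left(1413 - 1357\right) = \frac{1}{-4338 + 3^{2}} - 56 = \frac{1}{-4338 + 9} - 56 = \frac{1}{-4329} - 56 = - \frac{1}{4329} - 56 = - \frac{242425}{4329}$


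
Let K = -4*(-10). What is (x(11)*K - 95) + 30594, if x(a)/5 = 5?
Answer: 31499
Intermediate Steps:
x(a) = 25 (x(a) = 5*5 = 25)
K = 40
(x(11)*K - 95) + 30594 = (25*40 - 95) + 30594 = (1000 - 95) + 30594 = 905 + 30594 = 31499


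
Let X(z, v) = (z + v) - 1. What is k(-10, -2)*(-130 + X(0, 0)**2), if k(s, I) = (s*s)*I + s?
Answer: 27090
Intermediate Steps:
X(z, v) = -1 + v + z (X(z, v) = (v + z) - 1 = -1 + v + z)
k(s, I) = s + I*s**2 (k(s, I) = s**2*I + s = I*s**2 + s = s + I*s**2)
k(-10, -2)*(-130 + X(0, 0)**2) = (-10*(1 - 2*(-10)))*(-130 + (-1 + 0 + 0)**2) = (-10*(1 + 20))*(-130 + (-1)**2) = (-10*21)*(-130 + 1) = -210*(-129) = 27090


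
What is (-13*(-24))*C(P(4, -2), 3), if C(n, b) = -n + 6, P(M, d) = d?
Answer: 2496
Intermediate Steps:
C(n, b) = 6 - n
(-13*(-24))*C(P(4, -2), 3) = (-13*(-24))*(6 - 1*(-2)) = 312*(6 + 2) = 312*8 = 2496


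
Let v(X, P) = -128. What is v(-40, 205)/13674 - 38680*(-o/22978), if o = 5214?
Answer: 689433866824/78550293 ≈ 8777.0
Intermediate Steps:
v(-40, 205)/13674 - 38680*(-o/22978) = -128/13674 - 38680/((-22978/5214)) = -128*1/13674 - 38680/((-22978*1/5214)) = -64/6837 - 38680/(-11489/2607) = -64/6837 - 38680*(-2607/11489) = -64/6837 + 100838760/11489 = 689433866824/78550293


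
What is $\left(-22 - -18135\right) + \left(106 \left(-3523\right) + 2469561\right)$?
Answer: $2114236$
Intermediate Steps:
$\left(-22 - -18135\right) + \left(106 \left(-3523\right) + 2469561\right) = \left(-22 + 18135\right) + \left(-373438 + 2469561\right) = 18113 + 2096123 = 2114236$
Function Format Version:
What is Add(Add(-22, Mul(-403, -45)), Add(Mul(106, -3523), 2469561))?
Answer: 2114236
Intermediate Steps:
Add(Add(-22, Mul(-403, -45)), Add(Mul(106, -3523), 2469561)) = Add(Add(-22, 18135), Add(-373438, 2469561)) = Add(18113, 2096123) = 2114236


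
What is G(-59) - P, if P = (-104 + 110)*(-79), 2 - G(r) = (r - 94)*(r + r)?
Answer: -17578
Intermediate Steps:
G(r) = 2 - 2*r*(-94 + r) (G(r) = 2 - (r - 94)*(r + r) = 2 - (-94 + r)*2*r = 2 - 2*r*(-94 + r))
P = -474 (P = 6*(-79) = -474)
G(-59) - P = (2 - 2*(-59)**2 + 188*(-59)) - 1*(-474) = (2 - 2*3481 - 11092) + 474 = (2 - 6962 - 11092) + 474 = -18052 + 474 = -17578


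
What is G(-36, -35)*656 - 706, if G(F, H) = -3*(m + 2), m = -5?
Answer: 5198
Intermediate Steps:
G(F, H) = 9 (G(F, H) = -3*(-5 + 2) = -3*(-3) = 9)
G(-36, -35)*656 - 706 = 9*656 - 706 = 5904 - 706 = 5198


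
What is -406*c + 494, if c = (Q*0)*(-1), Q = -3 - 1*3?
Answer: 494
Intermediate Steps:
Q = -6 (Q = -3 - 3 = -6)
c = 0 (c = -6*0*(-1) = 0*(-1) = 0)
-406*c + 494 = -406*0 + 494 = 0 + 494 = 494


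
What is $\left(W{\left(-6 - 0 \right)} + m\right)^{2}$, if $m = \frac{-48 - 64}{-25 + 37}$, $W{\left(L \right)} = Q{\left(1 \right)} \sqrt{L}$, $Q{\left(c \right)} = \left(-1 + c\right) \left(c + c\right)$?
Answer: $\frac{784}{9} \approx 87.111$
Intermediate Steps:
$Q{\left(c \right)} = 2 c \left(-1 + c\right)$ ($Q{\left(c \right)} = \left(-1 + c\right) 2 c = 2 c \left(-1 + c\right)$)
$W{\left(L \right)} = 0$ ($W{\left(L \right)} = 2 \cdot 1 \left(-1 + 1\right) \sqrt{L} = 2 \cdot 1 \cdot 0 \sqrt{L} = 0 \sqrt{L} = 0$)
$m = - \frac{28}{3}$ ($m = - \frac{112}{12} = \left(-112\right) \frac{1}{12} = - \frac{28}{3} \approx -9.3333$)
$\left(W{\left(-6 - 0 \right)} + m\right)^{2} = \left(0 - \frac{28}{3}\right)^{2} = \left(- \frac{28}{3}\right)^{2} = \frac{784}{9}$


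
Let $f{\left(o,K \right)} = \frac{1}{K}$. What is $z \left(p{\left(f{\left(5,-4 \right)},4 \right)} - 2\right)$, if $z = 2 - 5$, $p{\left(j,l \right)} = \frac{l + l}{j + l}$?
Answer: $- \frac{2}{5} \approx -0.4$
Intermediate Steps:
$p{\left(j,l \right)} = \frac{2 l}{j + l}$
$z = -3$
$z \left(p{\left(f{\left(5,-4 \right)},4 \right)} - 2\right) = - 3 \left(2 \cdot 4 \frac{1}{\frac{1}{-4} + 4} - 2\right) = - 3 \left(2 \cdot 4 \frac{1}{- \frac{1}{4} + 4} - 2\right) = - 3 \left(2 \cdot 4 \frac{1}{\frac{15}{4}} - 2\right) = - 3 \left(2 \cdot 4 \cdot \frac{4}{15} - 2\right) = - 3 \left(\frac{32}{15} - 2\right) = \left(-3\right) \frac{2}{15} = - \frac{2}{5}$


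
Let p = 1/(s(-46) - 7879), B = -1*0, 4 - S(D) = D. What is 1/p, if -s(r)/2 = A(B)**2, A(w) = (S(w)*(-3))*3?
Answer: -10471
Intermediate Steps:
S(D) = 4 - D
B = 0
A(w) = -36 + 9*w (A(w) = ((4 - w)*(-3))*3 = (-12 + 3*w)*3 = -36 + 9*w)
s(r) = -2592 (s(r) = -2*(-36 + 9*0)**2 = -2*(-36 + 0)**2 = -2*(-36)**2 = -2*1296 = -2592)
p = -1/10471 (p = 1/(-2592 - 7879) = 1/(-10471) = -1/10471 ≈ -9.5502e-5)
1/p = 1/(-1/10471) = -10471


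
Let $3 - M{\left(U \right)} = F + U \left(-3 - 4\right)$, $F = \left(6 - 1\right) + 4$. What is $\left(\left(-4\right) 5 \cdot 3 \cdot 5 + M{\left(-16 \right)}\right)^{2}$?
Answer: $174724$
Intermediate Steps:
$F = 9$ ($F = 5 + 4 = 9$)
$M{\left(U \right)} = -6 + 7 U$ ($M{\left(U \right)} = 3 - \left(9 + U \left(-3 - 4\right)\right) = 3 - \left(9 + U \left(-7\right)\right) = 3 - \left(9 - 7 U\right) = 3 + \left(-9 + 7 U\right) = -6 + 7 U$)
$\left(\left(-4\right) 5 \cdot 3 \cdot 5 + M{\left(-16 \right)}\right)^{2} = \left(\left(-4\right) 5 \cdot 3 \cdot 5 + \left(-6 + 7 \left(-16\right)\right)\right)^{2} = \left(\left(-20\right) 15 - 118\right)^{2} = \left(-300 - 118\right)^{2} = \left(-418\right)^{2} = 174724$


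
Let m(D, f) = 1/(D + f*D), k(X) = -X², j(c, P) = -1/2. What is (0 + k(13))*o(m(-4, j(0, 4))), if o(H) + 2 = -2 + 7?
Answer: -507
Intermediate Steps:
j(c, P) = -½ (j(c, P) = -1*½ = -½)
m(D, f) = 1/(D + D*f)
o(H) = 3 (o(H) = -2 + (-2 + 7) = -2 + 5 = 3)
(0 + k(13))*o(m(-4, j(0, 4))) = (0 - 1*13²)*3 = (0 - 1*169)*3 = (0 - 169)*3 = -169*3 = -507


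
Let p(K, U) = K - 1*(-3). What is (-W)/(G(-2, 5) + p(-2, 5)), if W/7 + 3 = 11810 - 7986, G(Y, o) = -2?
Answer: 26747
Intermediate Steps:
p(K, U) = 3 + K (p(K, U) = K + 3 = 3 + K)
W = 26747 (W = -21 + 7*(11810 - 7986) = -21 + 7*3824 = -21 + 26768 = 26747)
(-W)/(G(-2, 5) + p(-2, 5)) = (-1*26747)/(-2 + (3 - 2)) = -26747/(-2 + 1) = -26747/(-1) = -26747*(-1) = 26747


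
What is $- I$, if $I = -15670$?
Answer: $15670$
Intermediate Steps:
$- I = \left(-1\right) \left(-15670\right) = 15670$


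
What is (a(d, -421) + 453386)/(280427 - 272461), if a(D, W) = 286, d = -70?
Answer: 226836/3983 ≈ 56.951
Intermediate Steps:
(a(d, -421) + 453386)/(280427 - 272461) = (286 + 453386)/(280427 - 272461) = 453672/7966 = 453672*(1/7966) = 226836/3983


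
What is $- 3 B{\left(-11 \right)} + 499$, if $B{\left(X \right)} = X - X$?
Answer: $499$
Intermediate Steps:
$B{\left(X \right)} = 0$
$- 3 B{\left(-11 \right)} + 499 = \left(-3\right) 0 + 499 = 0 + 499 = 499$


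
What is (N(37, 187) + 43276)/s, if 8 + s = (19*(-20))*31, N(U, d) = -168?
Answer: -10777/2947 ≈ -3.6569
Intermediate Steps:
s = -11788 (s = -8 + (19*(-20))*31 = -8 - 380*31 = -8 - 11780 = -11788)
(N(37, 187) + 43276)/s = (-168 + 43276)/(-11788) = 43108*(-1/11788) = -10777/2947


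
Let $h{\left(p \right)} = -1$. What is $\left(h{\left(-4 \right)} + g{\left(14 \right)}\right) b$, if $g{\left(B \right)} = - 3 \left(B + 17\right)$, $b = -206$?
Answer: $19364$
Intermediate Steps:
$g{\left(B \right)} = -51 - 3 B$ ($g{\left(B \right)} = - 3 \left(17 + B\right) = -51 - 3 B$)
$\left(h{\left(-4 \right)} + g{\left(14 \right)}\right) b = \left(-1 - 93\right) \left(-206\right) = \left(-94\right) \left(-206\right) = 19364$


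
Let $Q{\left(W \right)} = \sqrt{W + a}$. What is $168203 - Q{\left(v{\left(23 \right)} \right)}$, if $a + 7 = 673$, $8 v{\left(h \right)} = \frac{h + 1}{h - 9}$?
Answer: $168203 - \frac{\sqrt{130578}}{14} \approx 1.6818 \cdot 10^{5}$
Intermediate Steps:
$v{\left(h \right)} = \frac{1 + h}{8 \left(-9 + h\right)}$ ($v{\left(h \right)} = \frac{\left(h + 1\right) \frac{1}{h - 9}}{8} = \frac{\left(1 + h\right) \frac{1}{-9 + h}}{8} = \frac{\frac{1}{-9 + h} \left(1 + h\right)}{8} = \frac{1 + h}{8 \left(-9 + h\right)}$)
$a = 666$ ($a = -7 + 673 = 666$)
$Q{\left(W \right)} = \sqrt{666 + W}$ ($Q{\left(W \right)} = \sqrt{W + 666} = \sqrt{666 + W}$)
$168203 - Q{\left(v{\left(23 \right)} \right)} = 168203 - \sqrt{666 + \frac{1 + 23}{8 \left(-9 + 23\right)}} = 168203 - \sqrt{666 + \frac{1}{8} \cdot \frac{1}{14} \cdot 24} = 168203 - \sqrt{666 + \frac{3}{14}} = 168203 - \sqrt{\frac{9327}{14}} = 168203 - \frac{\sqrt{130578}}{14}$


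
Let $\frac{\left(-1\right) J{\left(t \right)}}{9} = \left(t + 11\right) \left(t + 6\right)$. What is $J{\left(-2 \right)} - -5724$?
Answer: $5400$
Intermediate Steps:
$J{\left(t \right)} = - 9 \left(6 + t\right) \left(11 + t\right)$ ($J{\left(t \right)} = - 9 \left(t + 11\right) \left(t + 6\right) = - 9 \left(11 + t\right) \left(6 + t\right) = - 9 \left(6 + t\right) \left(11 + t\right)$)
$J{\left(-2 \right)} - -5724 = \left(-594 - -306 - 9 \left(-2\right)^{2}\right) - -5724 = \left(-594 + 306 - 36\right) + 5724 = -324 + 5724 = 5400$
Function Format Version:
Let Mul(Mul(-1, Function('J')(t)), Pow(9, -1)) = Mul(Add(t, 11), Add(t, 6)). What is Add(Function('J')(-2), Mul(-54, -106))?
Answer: 5400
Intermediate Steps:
Function('J')(t) = Mul(-9, Add(6, t), Add(11, t)) (Function('J')(t) = Mul(-9, Mul(Add(t, 11), Add(t, 6))) = Mul(-9, Mul(Add(11, t), Add(6, t))) = Mul(-9, Mul(Add(6, t), Add(11, t))) = Mul(-9, Add(6, t), Add(11, t)))
Add(Function('J')(-2), Mul(-54, -106)) = Add(Add(-594, Mul(-153, -2), Mul(-9, Pow(-2, 2))), Mul(-54, -106)) = Add(Add(-594, 306, Mul(-9, 4)), 5724) = Add(Add(-594, 306, -36), 5724) = Add(-324, 5724) = 5400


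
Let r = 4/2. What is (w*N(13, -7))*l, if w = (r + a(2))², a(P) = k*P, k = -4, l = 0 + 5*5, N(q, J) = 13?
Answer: 11700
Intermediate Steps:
l = 25 (l = 0 + 25 = 25)
r = 2 (r = 4*(½) = 2)
a(P) = -4*P
w = 36 (w = (2 - 4*2)² = (2 - 8)² = (-6)² = 36)
(w*N(13, -7))*l = (36*13)*25 = 468*25 = 11700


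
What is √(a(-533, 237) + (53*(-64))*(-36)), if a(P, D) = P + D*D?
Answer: 2*√44437 ≈ 421.60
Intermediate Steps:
a(P, D) = P + D²
√(a(-533, 237) + (53*(-64))*(-36)) = √((-533 + 237²) + (53*(-64))*(-36)) = √((-533 + 56169) - 3392*(-36)) = √(55636 + 122112) = √177748 = 2*√44437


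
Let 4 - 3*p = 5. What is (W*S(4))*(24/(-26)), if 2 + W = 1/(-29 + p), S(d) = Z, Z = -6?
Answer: -1611/143 ≈ -11.266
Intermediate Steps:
p = -⅓ (p = 4/3 - ⅓*5 = 4/3 - 5/3 = -⅓ ≈ -0.33333)
S(d) = -6
W = -179/88 (W = -2 + 1/(-29 - ⅓) = -2 + 1/(-88/3) = -2 - 3/88 = -179/88 ≈ -2.0341)
(W*S(4))*(24/(-26)) = (-179/88*(-6))*(24/(-26)) = 537*(24*(-1/26))/44 = (537/44)*(-12/13) = -1611/143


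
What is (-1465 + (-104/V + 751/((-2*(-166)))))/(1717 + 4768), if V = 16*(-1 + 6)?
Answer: -2430303/10765100 ≈ -0.22576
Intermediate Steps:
V = 80 (V = 16*5 = 80)
(-1465 + (-104/V + 751/((-2*(-166)))))/(1717 + 4768) = (-1465 + (-104/80 + 751/((-2*(-166)))))/(1717 + 4768) = (-1465 + (-104*1/80 + 751/332))/6485 = (-1465 + (-13/10 + 751*(1/332)))*(1/6485) = (-1465 + (-13/10 + 751/332))*(1/6485) = (-1465 + 1597/1660)*(1/6485) = -2430303/1660*1/6485 = -2430303/10765100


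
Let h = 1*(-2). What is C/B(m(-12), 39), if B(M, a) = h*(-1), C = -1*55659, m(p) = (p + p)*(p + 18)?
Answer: -55659/2 ≈ -27830.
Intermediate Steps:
h = -2
m(p) = 2*p*(18 + p) (m(p) = (2*p)*(18 + p) = 2*p*(18 + p))
C = -55659
B(M, a) = 2 (B(M, a) = -2*(-1) = 2)
C/B(m(-12), 39) = -55659/2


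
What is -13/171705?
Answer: -13/171705 ≈ -7.5711e-5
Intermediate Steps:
-13/171705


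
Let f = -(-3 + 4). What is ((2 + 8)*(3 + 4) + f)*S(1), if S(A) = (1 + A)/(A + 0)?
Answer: 138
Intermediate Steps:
S(A) = (1 + A)/A
f = -1 (f = -1*1 = -1)
((2 + 8)*(3 + 4) + f)*S(1) = ((2 + 8)*(3 + 4) - 1)*((1 + 1)/1) = (10*7 - 1)*(1*2) = (70 - 1)*2 = 69*2 = 138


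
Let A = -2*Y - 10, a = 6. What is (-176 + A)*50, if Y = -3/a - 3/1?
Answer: -8950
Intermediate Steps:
Y = -7/2 (Y = -3/6 - 3/1 = -3*1/6 - 3*1 = -1/2 - 3 = -7/2 ≈ -3.5000)
A = -3 (A = -2*(-7/2) - 10 = 7 - 10 = -3)
(-176 + A)*50 = (-176 - 3)*50 = -179*50 = -8950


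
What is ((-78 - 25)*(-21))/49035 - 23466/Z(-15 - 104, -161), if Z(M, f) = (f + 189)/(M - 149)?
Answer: 3671139091/16345 ≈ 2.2460e+5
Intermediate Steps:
Z(M, f) = (189 + f)/(-149 + M)
((-78 - 25)*(-21))/49035 - 23466/Z(-15 - 104, -161) = ((-78 - 25)*(-21))/49035 - 23466*(-149 + (-15 - 104))/(189 - 161) = -103*(-21)*(1/49035) - 23466/(28/(-149 - 119)) = 2163*(1/49035) - 23466/(28/(-268)) = 103/2335 - 23466/((-1/268*28)) = 103/2335 - 23466/(-7/67) = 103/2335 - 23466*(-67/7) = 103/2335 + 1572222/7 = 3671139091/16345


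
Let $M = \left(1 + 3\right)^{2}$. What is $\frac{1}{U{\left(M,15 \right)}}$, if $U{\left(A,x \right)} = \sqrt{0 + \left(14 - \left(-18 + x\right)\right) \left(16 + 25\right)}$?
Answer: $\frac{\sqrt{697}}{697} \approx 0.037878$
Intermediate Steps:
$M = 16$ ($M = 4^{2} = 16$)
$U{\left(A,x \right)} = \sqrt{1312 - 41 x}$ ($U{\left(A,x \right)} = \sqrt{0 + \left(32 - x\right) 41} = \sqrt{0 - \left(-1312 + 41 x\right)} = \sqrt{1312 - 41 x}$)
$\frac{1}{U{\left(M,15 \right)}} = \frac{1}{\sqrt{1312 - 615}} = \frac{1}{\sqrt{697}} = \frac{\sqrt{697}}{697}$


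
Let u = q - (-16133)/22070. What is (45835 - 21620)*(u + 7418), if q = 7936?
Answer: 1641190575659/4414 ≈ 3.7181e+8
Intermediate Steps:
u = 175163653/22070 (u = 7936 - (-16133)/22070 = 7936 - 1*(-16133/22070) = 7936 + 16133/22070 = 175163653/22070 ≈ 7936.7)
(45835 - 21620)*(u + 7418) = (45835 - 21620)*(175163653/22070 + 7418) = 24215*(338878913/22070) = 1641190575659/4414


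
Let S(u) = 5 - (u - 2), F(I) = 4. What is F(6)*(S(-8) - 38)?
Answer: -92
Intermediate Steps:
S(u) = 7 - u (S(u) = 5 - (-2 + u) = 5 + (2 - u) = 7 - u)
F(6)*(S(-8) - 38) = 4*((7 - 1*(-8)) - 38) = 4*((7 + 8) - 38) = 4*(15 - 38) = 4*(-23) = -92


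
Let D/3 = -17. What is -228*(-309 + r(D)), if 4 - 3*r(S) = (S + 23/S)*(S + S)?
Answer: 468996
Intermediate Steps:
D = -51 (D = 3*(-17) = -51)
r(S) = 4/3 - 2*S*(S + 23/S)/3 (r(S) = 4/3 - (S + 23/S)*(S + S)/3 = 4/3 - (S + 23/S)*2*S/3 = 4/3 - 2*S*(S + 23/S)/3)
-228*(-309 + r(D)) = -228*(-309 + (-14 - ⅔*(-51)²)) = -228*(-309 + (-14 - ⅔*2601)) = -228*(-309 + (-14 - 1734)) = -228*(-309 - 1748) = -228*(-2057) = 468996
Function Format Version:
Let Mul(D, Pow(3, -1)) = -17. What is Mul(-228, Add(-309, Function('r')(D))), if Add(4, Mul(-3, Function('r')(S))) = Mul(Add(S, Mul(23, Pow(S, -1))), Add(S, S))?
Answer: 468996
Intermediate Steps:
D = -51 (D = Mul(3, -17) = -51)
Function('r')(S) = Add(Rational(4, 3), Mul(Rational(-2, 3), S, Add(S, Mul(23, Pow(S, -1))))) (Function('r')(S) = Add(Rational(4, 3), Mul(Rational(-1, 3), Mul(Add(S, Mul(23, Pow(S, -1))), Add(S, S)))) = Add(Rational(4, 3), Mul(Rational(-1, 3), Mul(Add(S, Mul(23, Pow(S, -1))), Mul(2, S)))) = Add(Rational(4, 3), Mul(Rational(-1, 3), Mul(2, S, Add(S, Mul(23, Pow(S, -1)))))) = Add(Rational(4, 3), Mul(Rational(-2, 3), S, Add(S, Mul(23, Pow(S, -1))))))
Mul(-228, Add(-309, Function('r')(D))) = Mul(-228, Add(-309, Add(-14, Mul(Rational(-2, 3), Pow(-51, 2))))) = Mul(-228, Add(-309, Add(-14, Mul(Rational(-2, 3), 2601)))) = Mul(-228, Add(-309, Add(-14, -1734))) = Mul(-228, Add(-309, -1748)) = Mul(-228, -2057) = 468996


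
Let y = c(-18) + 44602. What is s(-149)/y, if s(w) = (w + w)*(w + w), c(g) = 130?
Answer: 22201/11183 ≈ 1.9852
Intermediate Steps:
s(w) = 4*w² (s(w) = (2*w)*(2*w) = 4*w²)
y = 44732 (y = 130 + 44602 = 44732)
s(-149)/y = (4*(-149)²)/44732 = (4*22201)*(1/44732) = 88804*(1/44732) = 22201/11183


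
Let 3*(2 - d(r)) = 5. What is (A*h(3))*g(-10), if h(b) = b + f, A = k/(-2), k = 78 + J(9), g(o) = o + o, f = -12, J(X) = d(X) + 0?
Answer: -7050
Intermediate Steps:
d(r) = 1/3 (d(r) = 2 - 1/3*5 = 2 - 5/3 = 1/3)
J(X) = 1/3 (J(X) = 1/3 + 0 = 1/3)
g(o) = 2*o
k = 235/3 (k = 78 + 1/3 = 235/3 ≈ 78.333)
A = -235/6 (A = (235/3)/(-2) = (235/3)*(-1/2) = -235/6 ≈ -39.167)
h(b) = -12 + b (h(b) = b - 12 = -12 + b)
(A*h(3))*g(-10) = (-235*(-12 + 3)/6)*(2*(-10)) = -235/6*(-9)*(-20) = (705/2)*(-20) = -7050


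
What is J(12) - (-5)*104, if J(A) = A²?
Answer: 664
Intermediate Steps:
J(12) - (-5)*104 = 12² - (-5)*104 = 144 - 5*(-104) = 144 + 520 = 664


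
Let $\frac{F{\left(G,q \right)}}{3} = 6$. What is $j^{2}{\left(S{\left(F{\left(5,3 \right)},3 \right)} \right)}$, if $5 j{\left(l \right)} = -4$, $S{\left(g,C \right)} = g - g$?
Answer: $\frac{16}{25} \approx 0.64$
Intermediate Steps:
$F{\left(G,q \right)} = 18$ ($F{\left(G,q \right)} = 3 \cdot 6 = 18$)
$S{\left(g,C \right)} = 0$
$j{\left(l \right)} = - \frac{4}{5}$ ($j{\left(l \right)} = \frac{1}{5} \left(-4\right) = - \frac{4}{5}$)
$j^{2}{\left(S{\left(F{\left(5,3 \right)},3 \right)} \right)} = \left(- \frac{4}{5}\right)^{2} = \frac{16}{25}$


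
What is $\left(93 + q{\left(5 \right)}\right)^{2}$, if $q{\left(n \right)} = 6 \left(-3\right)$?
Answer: $5625$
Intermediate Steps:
$q{\left(n \right)} = -18$
$\left(93 + q{\left(5 \right)}\right)^{2} = \left(93 - 18\right)^{2} = 75^{2} = 5625$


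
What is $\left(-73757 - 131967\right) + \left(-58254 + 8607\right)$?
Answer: $-255371$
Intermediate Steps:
$\left(-73757 - 131967\right) + \left(-58254 + 8607\right) = -205724 - 49647 = -255371$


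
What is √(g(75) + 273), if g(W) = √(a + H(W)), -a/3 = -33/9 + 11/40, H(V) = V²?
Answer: √(27300 + 5*√2254070)/10 ≈ 18.657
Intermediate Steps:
a = 407/40 (a = -3*(-33/9 + 11/40) = -3*(-33*⅑ + 11*(1/40)) = -3*(-11/3 + 11/40) = -3*(-407/120) = 407/40 ≈ 10.175)
g(W) = √(407/40 + W²)
√(g(75) + 273) = √(√(4070 + 400*75²)/20 + 273) = √(√(4070 + 400*5625)/20 + 273) = √(√(4070 + 2250000)/20 + 273) = √(√2254070/20 + 273) = √(273 + √2254070/20)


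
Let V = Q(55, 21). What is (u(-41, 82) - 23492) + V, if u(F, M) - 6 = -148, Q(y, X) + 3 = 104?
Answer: -23533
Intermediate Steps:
Q(y, X) = 101 (Q(y, X) = -3 + 104 = 101)
u(F, M) = -142 (u(F, M) = 6 - 148 = -142)
V = 101
(u(-41, 82) - 23492) + V = (-142 - 23492) + 101 = -23634 + 101 = -23533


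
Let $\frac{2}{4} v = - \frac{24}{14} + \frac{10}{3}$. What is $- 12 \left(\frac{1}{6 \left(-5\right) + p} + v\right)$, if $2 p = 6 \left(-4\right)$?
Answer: $- \frac{270}{7} \approx -38.571$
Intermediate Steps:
$p = -12$ ($p = \frac{6 \left(-4\right)}{2} = \frac{1}{2} \left(-24\right) = -12$)
$v = \frac{68}{21}$ ($v = 2 \left(- \frac{24}{14} + \frac{10}{3}\right) = 2 \left(\left(-24\right) \frac{1}{14} + 10 \cdot \frac{1}{3}\right) = 2 \left(- \frac{12}{7} + \frac{10}{3}\right) = 2 \cdot \frac{34}{21} = \frac{68}{21} \approx 3.2381$)
$- 12 \left(\frac{1}{6 \left(-5\right) + p} + v\right) = - 12 \left(\frac{1}{6 \left(-5\right) - 12} + \frac{68}{21}\right) = - 12 \left(\frac{1}{-30 - 12} + \frac{68}{21}\right) = - 12 \left(\frac{1}{-42} + \frac{68}{21}\right) = - 12 \left(- \frac{1}{42} + \frac{68}{21}\right) = \left(-12\right) \frac{45}{14} = - \frac{270}{7}$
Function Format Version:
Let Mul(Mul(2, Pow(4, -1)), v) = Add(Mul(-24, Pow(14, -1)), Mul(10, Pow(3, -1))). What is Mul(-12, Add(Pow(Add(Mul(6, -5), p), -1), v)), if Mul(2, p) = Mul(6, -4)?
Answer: Rational(-270, 7) ≈ -38.571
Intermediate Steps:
p = -12 (p = Mul(Rational(1, 2), Mul(6, -4)) = Mul(Rational(1, 2), -24) = -12)
v = Rational(68, 21) (v = Mul(2, Add(Mul(-24, Pow(14, -1)), Mul(10, Pow(3, -1)))) = Mul(2, Add(Mul(-24, Rational(1, 14)), Mul(10, Rational(1, 3)))) = Mul(2, Add(Rational(-12, 7), Rational(10, 3))) = Mul(2, Rational(34, 21)) = Rational(68, 21) ≈ 3.2381)
Mul(-12, Add(Pow(Add(Mul(6, -5), p), -1), v)) = Mul(-12, Add(Pow(Add(Mul(6, -5), -12), -1), Rational(68, 21))) = Mul(-12, Add(Pow(Add(-30, -12), -1), Rational(68, 21))) = Mul(-12, Add(Pow(-42, -1), Rational(68, 21))) = Mul(-12, Add(Rational(-1, 42), Rational(68, 21))) = Mul(-12, Rational(45, 14)) = Rational(-270, 7)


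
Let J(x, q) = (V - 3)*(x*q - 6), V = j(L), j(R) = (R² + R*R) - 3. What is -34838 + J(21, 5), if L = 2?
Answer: -34640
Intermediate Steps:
j(R) = -3 + 2*R² (j(R) = (R² + R²) - 3 = 2*R² - 3 = -3 + 2*R²)
V = 5 (V = -3 + 2*2² = -3 + 2*4 = -3 + 8 = 5)
J(x, q) = -12 + 2*q*x (J(x, q) = (5 - 3)*(x*q - 6) = 2*(q*x - 6) = 2*(-6 + q*x) = -12 + 2*q*x)
-34838 + J(21, 5) = -34838 + (-12 + 2*5*21) = -34838 + (-12 + 210) = -34838 + 198 = -34640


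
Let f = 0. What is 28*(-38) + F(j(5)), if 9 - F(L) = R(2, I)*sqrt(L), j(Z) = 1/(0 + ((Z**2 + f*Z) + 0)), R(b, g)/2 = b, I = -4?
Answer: -5279/5 ≈ -1055.8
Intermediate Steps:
R(b, g) = 2*b
j(Z) = Z**(-2) (j(Z) = 1/(0 + ((Z**2 + 0*Z) + 0)) = 1/(0 + ((Z**2 + 0) + 0)) = 1/(0 + (Z**2 + 0)) = 1/(0 + Z**2) = 1/(Z**2) = Z**(-2))
F(L) = 9 - 4*sqrt(L) (F(L) = 9 - 2*2*sqrt(L) = 9 - 4*sqrt(L))
28*(-38) + F(j(5)) = 28*(-38) + (9 - 4*sqrt(5**(-2))) = -1064 + (9 - 4*sqrt(1/25)) = -1064 + (9 - 4*1/5) = -1064 + (9 - 4/5) = -1064 + 41/5 = -5279/5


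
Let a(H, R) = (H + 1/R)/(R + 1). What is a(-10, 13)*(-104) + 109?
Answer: 1279/7 ≈ 182.71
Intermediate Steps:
a(H, R) = (H + 1/R)/(1 + R)
a(-10, 13)*(-104) + 109 = ((1 - 10*13)/(13*(1 + 13)))*(-104) + 109 = ((1/13)*(1 - 130)/14)*(-104) + 109 = ((1/13)*(1/14)*(-129))*(-104) + 109 = -129/182*(-104) + 109 = 516/7 + 109 = 1279/7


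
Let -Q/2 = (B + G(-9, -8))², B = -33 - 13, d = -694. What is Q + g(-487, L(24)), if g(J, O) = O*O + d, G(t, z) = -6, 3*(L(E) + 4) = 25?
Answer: -54749/9 ≈ -6083.2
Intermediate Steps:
L(E) = 13/3 (L(E) = -4 + (⅓)*25 = -4 + 25/3 = 13/3)
B = -46
g(J, O) = -694 + O² (g(J, O) = O*O - 694 = O² - 694 = -694 + O²)
Q = -5408 (Q = -2*(-46 - 6)² = -2*(-52)² = -2*2704 = -5408)
Q + g(-487, L(24)) = -5408 + (-694 + (13/3)²) = -5408 + (-694 + 169/9) = -5408 - 6077/9 = -54749/9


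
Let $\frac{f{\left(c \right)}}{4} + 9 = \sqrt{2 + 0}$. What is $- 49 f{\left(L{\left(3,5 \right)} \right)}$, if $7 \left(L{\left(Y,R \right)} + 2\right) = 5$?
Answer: $1764 - 196 \sqrt{2} \approx 1486.8$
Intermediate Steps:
$L{\left(Y,R \right)} = - \frac{9}{7}$ ($L{\left(Y,R \right)} = -2 + \frac{1}{7} \cdot 5 = -2 + \frac{5}{7} = - \frac{9}{7}$)
$f{\left(c \right)} = -36 + 4 \sqrt{2}$ ($f{\left(c \right)} = -36 + 4 \sqrt{2 + 0} = -36 + 4 \sqrt{2}$)
$- 49 f{\left(L{\left(3,5 \right)} \right)} = - 49 \left(-36 + 4 \sqrt{2}\right) = 1764 - 196 \sqrt{2}$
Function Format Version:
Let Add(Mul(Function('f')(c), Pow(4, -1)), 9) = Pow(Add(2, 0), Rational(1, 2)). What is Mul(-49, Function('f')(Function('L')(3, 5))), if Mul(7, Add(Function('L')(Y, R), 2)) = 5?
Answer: Add(1764, Mul(-196, Pow(2, Rational(1, 2)))) ≈ 1486.8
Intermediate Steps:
Function('L')(Y, R) = Rational(-9, 7) (Function('L')(Y, R) = Add(-2, Mul(Rational(1, 7), 5)) = Add(-2, Rational(5, 7)) = Rational(-9, 7))
Function('f')(c) = Add(-36, Mul(4, Pow(2, Rational(1, 2)))) (Function('f')(c) = Add(-36, Mul(4, Pow(Add(2, 0), Rational(1, 2)))) = Add(-36, Mul(4, Pow(2, Rational(1, 2)))))
Mul(-49, Function('f')(Function('L')(3, 5))) = Mul(-49, Add(-36, Mul(4, Pow(2, Rational(1, 2))))) = Add(1764, Mul(-196, Pow(2, Rational(1, 2))))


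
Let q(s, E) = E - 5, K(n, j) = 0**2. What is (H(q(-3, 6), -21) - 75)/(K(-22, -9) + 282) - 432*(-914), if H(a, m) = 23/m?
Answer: 24875407/63 ≈ 3.9485e+5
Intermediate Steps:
K(n, j) = 0
q(s, E) = -5 + E
(H(q(-3, 6), -21) - 75)/(K(-22, -9) + 282) - 432*(-914) = (23/(-21) - 75)/(0 + 282) - 432*(-914) = (23*(-1/21) - 75)/282 + 394848 = (-23/21 - 75)*(1/282) + 394848 = -1598/21*1/282 + 394848 = -17/63 + 394848 = 24875407/63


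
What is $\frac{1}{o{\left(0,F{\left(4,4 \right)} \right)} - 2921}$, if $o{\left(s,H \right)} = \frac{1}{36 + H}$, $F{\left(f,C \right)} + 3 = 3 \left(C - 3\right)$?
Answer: $- \frac{36}{105155} \approx -0.00034235$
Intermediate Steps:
$F{\left(f,C \right)} = -12 + 3 C$ ($F{\left(f,C \right)} = -3 + 3 \left(C - 3\right) = -3 + 3 \left(-3 + C\right) = -3 + \left(-9 + 3 C\right) = -12 + 3 C$)
$\frac{1}{o{\left(0,F{\left(4,4 \right)} \right)} - 2921} = \frac{1}{\frac{1}{36 + \left(-12 + 3 \cdot 4\right)} - 2921} = \frac{1}{\frac{1}{36 + \left(-12 + 12\right)} - 2921} = \frac{1}{\frac{1}{36 + 0} - 2921} = \frac{1}{\frac{1}{36} - 2921} = \frac{1}{- \frac{105155}{36}} = - \frac{36}{105155}$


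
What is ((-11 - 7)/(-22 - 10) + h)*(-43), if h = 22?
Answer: -15523/16 ≈ -970.19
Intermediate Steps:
((-11 - 7)/(-22 - 10) + h)*(-43) = ((-11 - 7)/(-22 - 10) + 22)*(-43) = (-18/(-32) + 22)*(-43) = (-18*(-1/32) + 22)*(-43) = (9/16 + 22)*(-43) = (361/16)*(-43) = -15523/16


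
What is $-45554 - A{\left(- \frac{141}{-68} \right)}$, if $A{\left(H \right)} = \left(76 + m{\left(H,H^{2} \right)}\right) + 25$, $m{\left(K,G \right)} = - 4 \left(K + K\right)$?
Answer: $- \frac{775853}{17} \approx -45638.0$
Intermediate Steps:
$m{\left(K,G \right)} = - 8 K$ ($m{\left(K,G \right)} = - 4 \cdot 2 K = - 8 K$)
$A{\left(H \right)} = 101 - 8 H$ ($A{\left(H \right)} = \left(76 - 8 H\right) + 25 = 101 - 8 H$)
$-45554 - A{\left(- \frac{141}{-68} \right)} = -45554 - \left(101 - 8 \left(- \frac{141}{-68}\right)\right) = -45554 - \left(101 - 8 \left(\left(-141\right) \left(- \frac{1}{68}\right)\right)\right) = -45554 - \left(101 - \frac{282}{17}\right) = -45554 - \frac{1435}{17} = - \frac{775853}{17}$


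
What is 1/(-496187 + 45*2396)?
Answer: -1/388367 ≈ -2.5749e-6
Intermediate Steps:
1/(-496187 + 45*2396) = 1/(-496187 + 107820) = 1/(-388367) = -1/388367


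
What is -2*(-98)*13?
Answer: 2548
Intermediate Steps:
-2*(-98)*13 = 196*13 = 2548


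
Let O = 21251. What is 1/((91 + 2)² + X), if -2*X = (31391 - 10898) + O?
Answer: -1/12223 ≈ -8.1813e-5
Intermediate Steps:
X = -20872 (X = -((31391 - 10898) + 21251)/2 = -(20493 + 21251)/2 = -½*41744 = -20872)
1/((91 + 2)² + X) = 1/((91 + 2)² - 20872) = 1/(93² - 20872) = 1/(8649 - 20872) = 1/(-12223) = -1/12223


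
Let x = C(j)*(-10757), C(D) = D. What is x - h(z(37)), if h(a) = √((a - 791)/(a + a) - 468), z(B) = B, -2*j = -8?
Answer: -43028 - I*√654641/37 ≈ -43028.0 - 21.868*I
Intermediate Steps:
j = 4 (j = -½*(-8) = 4)
x = -43028 (x = 4*(-10757) = -43028)
h(a) = √(-468 + (-791 + a)/(2*a)) (h(a) = √((-791 + a)/((2*a)) - 468) = √((-791 + a)*(1/(2*a)) - 468) = √((-791 + a)/(2*a) - 468) = √(-468 + (-791 + a)/(2*a)))
x - h(z(37)) = -43028 - √(-1870 - 1582/37)/2 = -43028 - √(-70772/37)/2 = -43028 - 2*I*√654641/37/2 = -43028 - I*√654641/37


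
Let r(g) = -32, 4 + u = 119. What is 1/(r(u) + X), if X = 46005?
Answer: 1/45973 ≈ 2.1752e-5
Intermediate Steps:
u = 115 (u = -4 + 119 = 115)
1/(r(u) + X) = 1/(-32 + 46005) = 1/45973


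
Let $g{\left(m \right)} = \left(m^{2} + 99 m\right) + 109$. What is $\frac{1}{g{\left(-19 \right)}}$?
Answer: $- \frac{1}{1411} \approx -0.00070872$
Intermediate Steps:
$g{\left(m \right)} = 109 + m^{2} + 99 m$
$\frac{1}{g{\left(-19 \right)}} = \frac{1}{109 + \left(-19\right)^{2} + 99 \left(-19\right)} = \frac{1}{109 + 361 - 1881} = \frac{1}{-1411} = - \frac{1}{1411}$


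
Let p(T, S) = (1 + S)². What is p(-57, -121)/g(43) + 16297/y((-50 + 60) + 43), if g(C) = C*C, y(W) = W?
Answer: 30896353/97997 ≈ 315.28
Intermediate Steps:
g(C) = C²
p(-57, -121)/g(43) + 16297/y((-50 + 60) + 43) = (1 - 121)²/(43²) + 16297/((-50 + 60) + 43) = (-120)²/1849 + 16297/(10 + 43) = 14400*(1/1849) + 16297/53 = 14400/1849 + 16297*(1/53) = 14400/1849 + 16297/53 = 30896353/97997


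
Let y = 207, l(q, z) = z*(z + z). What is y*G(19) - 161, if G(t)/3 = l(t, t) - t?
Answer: 436402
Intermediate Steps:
l(q, z) = 2*z² (l(q, z) = z*(2*z) = 2*z²)
G(t) = -3*t + 6*t² (G(t) = 3*(2*t² - t) = 3*(-t + 2*t²) = -3*t + 6*t²)
y*G(19) - 161 = 207*(3*19*(-1 + 2*19)) - 161 = 207*(3*19*(-1 + 38)) - 161 = 207*(3*19*37) - 161 = 207*2109 - 161 = 436563 - 161 = 436402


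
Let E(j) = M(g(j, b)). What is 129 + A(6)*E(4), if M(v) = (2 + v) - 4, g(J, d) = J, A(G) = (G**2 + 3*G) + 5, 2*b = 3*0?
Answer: 247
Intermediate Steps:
b = 0 (b = (3*0)/2 = (1/2)*0 = 0)
A(G) = 5 + G**2 + 3*G
M(v) = -2 + v
E(j) = -2 + j
129 + A(6)*E(4) = 129 + (5 + 6**2 + 3*6)*(-2 + 4) = 129 + (5 + 36 + 18)*2 = 129 + 59*2 = 129 + 118 = 247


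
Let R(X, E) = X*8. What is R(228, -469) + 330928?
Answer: 332752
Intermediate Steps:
R(X, E) = 8*X
R(228, -469) + 330928 = 8*228 + 330928 = 1824 + 330928 = 332752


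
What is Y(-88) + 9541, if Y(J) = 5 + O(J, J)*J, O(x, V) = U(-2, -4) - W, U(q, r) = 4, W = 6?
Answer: 9722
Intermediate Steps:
O(x, V) = -2 (O(x, V) = 4 - 1*6 = 4 - 6 = -2)
Y(J) = 5 - 2*J
Y(-88) + 9541 = (5 - 2*(-88)) + 9541 = (5 + 176) + 9541 = 181 + 9541 = 9722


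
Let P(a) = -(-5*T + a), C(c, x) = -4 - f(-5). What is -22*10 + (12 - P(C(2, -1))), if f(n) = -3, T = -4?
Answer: -189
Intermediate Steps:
C(c, x) = -1 (C(c, x) = -4 - 1*(-3) = -4 + 3 = -1)
P(a) = -20 - a (P(a) = -(-5*(-4) + a) = -(20 + a) = -20 - a)
-22*10 + (12 - P(C(2, -1))) = -22*10 + (12 - (-20 - 1*(-1))) = -220 + (12 - (-20 + 1)) = -220 + (12 - 1*(-19)) = -220 + (12 + 19) = -220 + 31 = -189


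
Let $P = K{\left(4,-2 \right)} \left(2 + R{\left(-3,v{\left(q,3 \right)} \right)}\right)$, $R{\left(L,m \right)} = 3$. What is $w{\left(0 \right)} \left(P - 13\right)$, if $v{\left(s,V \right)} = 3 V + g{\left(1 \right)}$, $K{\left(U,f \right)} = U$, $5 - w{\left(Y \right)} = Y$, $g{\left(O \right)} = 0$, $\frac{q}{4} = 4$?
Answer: $35$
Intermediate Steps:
$q = 16$ ($q = 4 \cdot 4 = 16$)
$w{\left(Y \right)} = 5 - Y$
$v{\left(s,V \right)} = 3 V$ ($v{\left(s,V \right)} = 3 V + 0 = 3 V$)
$P = 20$ ($P = 4 \left(2 + 3\right) = 4 \cdot 5 = 20$)
$w{\left(0 \right)} \left(P - 13\right) = \left(5 - 0\right) \left(20 - 13\right) = \left(5 + 0\right) 7 = 5 \cdot 7 = 35$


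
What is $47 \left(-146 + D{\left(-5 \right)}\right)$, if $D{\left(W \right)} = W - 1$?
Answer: $-7144$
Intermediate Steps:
$D{\left(W \right)} = -1 + W$ ($D{\left(W \right)} = W - 1 = -1 + W$)
$47 \left(-146 + D{\left(-5 \right)}\right) = 47 \left(-146 - 6\right) = 47 \left(-152\right) = -7144$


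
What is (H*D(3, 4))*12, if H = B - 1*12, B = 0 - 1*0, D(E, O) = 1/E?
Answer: -48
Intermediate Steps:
B = 0 (B = 0 + 0 = 0)
H = -12 (H = 0 - 1*12 = 0 - 12 = -12)
(H*D(3, 4))*12 = -12/3*12 = -12*⅓*12 = -4*12 = -48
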